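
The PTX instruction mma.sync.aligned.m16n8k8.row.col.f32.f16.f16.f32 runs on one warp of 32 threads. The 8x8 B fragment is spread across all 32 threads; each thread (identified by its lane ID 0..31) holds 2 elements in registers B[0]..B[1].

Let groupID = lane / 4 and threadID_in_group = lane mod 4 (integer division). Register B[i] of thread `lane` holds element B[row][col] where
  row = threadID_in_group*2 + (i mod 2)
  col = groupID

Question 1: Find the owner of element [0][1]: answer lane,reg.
c=1->g=1  r=0->t=0,b0=0
L=1*4+0=4  i=0=0

4,0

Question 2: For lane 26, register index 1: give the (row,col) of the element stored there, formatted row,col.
L=26→G=26>>2=6, T=26&3=2
[1]→row 2·2+1=5  col G=6

5,6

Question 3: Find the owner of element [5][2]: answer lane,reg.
c=2->g=2  r=5->t=2,b0=1
L=2*4+2=10  i=1=1

10,1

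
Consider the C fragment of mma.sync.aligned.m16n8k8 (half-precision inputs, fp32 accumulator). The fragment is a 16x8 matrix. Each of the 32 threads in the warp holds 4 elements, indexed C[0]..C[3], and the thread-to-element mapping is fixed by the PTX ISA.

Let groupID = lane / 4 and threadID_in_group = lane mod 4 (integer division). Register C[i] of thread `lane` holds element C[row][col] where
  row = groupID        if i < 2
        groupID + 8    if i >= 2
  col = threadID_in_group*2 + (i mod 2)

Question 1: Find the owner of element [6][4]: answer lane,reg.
r=6→G=6,rhi=0  c=4→T=2,p=0
L=6*4+2=26  i=0*2+0=0

26,0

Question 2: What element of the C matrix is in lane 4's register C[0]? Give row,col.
lane 4: G=1 (4/4), T=0 (4%4)
i=0: r=1+0=1, c=0*2+0=0

1,0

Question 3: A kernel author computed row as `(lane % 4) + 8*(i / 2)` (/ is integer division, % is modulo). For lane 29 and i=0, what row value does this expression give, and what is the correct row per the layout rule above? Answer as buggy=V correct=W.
buggy=1 correct=7

`(lane % 4) + 8*(i / 2)`[29,0]->1
lane 29->29/4=7, 29 mod 4=1
i=0  r:7+0->7  c:2·1+0->2
row: 1 vs 7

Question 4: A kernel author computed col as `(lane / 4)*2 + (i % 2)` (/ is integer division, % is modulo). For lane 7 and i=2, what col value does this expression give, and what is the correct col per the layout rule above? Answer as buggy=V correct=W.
buggy=2 correct=6

`(lane / 4)*2 + (i % 2)`[7,2]→2
lane 7: G=1 (7/4), T=3 (7%4)
i=2: r=1+8=9, c=3*2+0=6
col: 2 vs 6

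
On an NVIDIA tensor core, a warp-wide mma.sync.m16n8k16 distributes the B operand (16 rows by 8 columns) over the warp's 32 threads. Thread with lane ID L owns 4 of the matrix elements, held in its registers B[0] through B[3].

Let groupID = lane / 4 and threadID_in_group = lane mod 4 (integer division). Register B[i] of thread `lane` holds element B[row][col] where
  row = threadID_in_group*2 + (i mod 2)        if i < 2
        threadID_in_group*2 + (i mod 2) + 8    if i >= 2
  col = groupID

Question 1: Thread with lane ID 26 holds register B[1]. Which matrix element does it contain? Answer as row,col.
26: grp=6,tig=2
[1] (2*2+1+0,6) = (5,6)

5,6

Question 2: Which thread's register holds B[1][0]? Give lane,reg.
0,1

c=0⇒gr=0  r=1⇒Rb=0,th=0,odd=1
L=0*4+0=0  i=0*2+1=1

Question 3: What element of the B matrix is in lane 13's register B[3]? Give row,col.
13: gr=3,th=1
[3] (1*2+1+8,3) = (11,3)

11,3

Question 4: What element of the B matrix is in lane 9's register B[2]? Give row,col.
lane 9: g=2 (9/4), t=1 (9%4)
i=2: r=1*2+0+8=10, c=g=2

10,2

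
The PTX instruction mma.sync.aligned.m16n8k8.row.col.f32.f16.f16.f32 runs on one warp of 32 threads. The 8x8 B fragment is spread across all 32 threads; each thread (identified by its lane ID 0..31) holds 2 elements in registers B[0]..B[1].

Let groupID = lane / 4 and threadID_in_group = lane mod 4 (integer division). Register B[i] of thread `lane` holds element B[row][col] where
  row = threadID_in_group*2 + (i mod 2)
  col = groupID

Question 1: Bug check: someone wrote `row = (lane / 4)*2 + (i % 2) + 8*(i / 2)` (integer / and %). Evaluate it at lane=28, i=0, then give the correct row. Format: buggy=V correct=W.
`(lane / 4)*2 + (i % 2) + 8*(i / 2)`[28,0]=>14
lane 28=>28/4=7, 28 mod 4=0
i=0  r:2·0+0=>0  c:7
row: 14 vs 0

buggy=14 correct=0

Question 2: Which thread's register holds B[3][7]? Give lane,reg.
c=7⇒gr=7  r=3⇒th=1,odd=1
L=7*4+1=29  i=1=1

29,1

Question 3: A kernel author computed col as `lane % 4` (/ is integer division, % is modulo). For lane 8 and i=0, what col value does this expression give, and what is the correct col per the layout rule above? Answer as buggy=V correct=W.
buggy=0 correct=2

`lane % 4`[8,0]=>0
lane 8: grp=2 (8/4), tig=0 (8%4)
i=0: r=0*2+0=0, c=grp=2
col: 0 vs 2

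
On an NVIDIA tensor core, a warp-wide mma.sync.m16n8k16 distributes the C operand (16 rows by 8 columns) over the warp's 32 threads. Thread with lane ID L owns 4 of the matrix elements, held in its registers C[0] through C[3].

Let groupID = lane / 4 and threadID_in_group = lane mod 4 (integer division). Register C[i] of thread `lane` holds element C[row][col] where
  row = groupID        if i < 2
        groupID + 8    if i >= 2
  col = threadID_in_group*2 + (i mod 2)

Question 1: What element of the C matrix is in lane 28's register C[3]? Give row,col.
15,1

lane 28: gr=7 (28/4), th=0 (28%4)
i=3: r=7+8=15, c=0*2+1=1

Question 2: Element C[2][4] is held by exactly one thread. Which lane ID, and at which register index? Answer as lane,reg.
10,0

r:2=>grp=2,rB=0  c:4=>tig=2,lo=0
L=2*4+2=10  i=0*2+0=0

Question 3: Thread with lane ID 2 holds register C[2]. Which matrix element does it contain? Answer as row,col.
L=2->gid=2>>2=0, tid=2&3=2
[2]->row 0+8=8  col 2·2+0=4

8,4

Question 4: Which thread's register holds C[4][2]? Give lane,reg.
17,0

r=4⇒gr=4,Rb=0  c=2⇒th=1,odd=0
L=4*4+1=17  i=0*2+0=0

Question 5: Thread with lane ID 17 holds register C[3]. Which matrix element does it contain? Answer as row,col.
L=17→G=17>>2=4, T=17&3=1
[3]→row 4+8=12  col 1·2+1=3

12,3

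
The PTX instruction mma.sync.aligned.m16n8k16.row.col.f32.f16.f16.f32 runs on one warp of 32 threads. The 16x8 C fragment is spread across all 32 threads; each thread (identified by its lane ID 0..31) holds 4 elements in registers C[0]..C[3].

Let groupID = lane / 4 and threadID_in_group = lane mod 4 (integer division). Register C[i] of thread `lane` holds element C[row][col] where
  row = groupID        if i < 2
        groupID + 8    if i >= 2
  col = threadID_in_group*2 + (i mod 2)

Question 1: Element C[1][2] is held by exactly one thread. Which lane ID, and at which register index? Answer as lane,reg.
r=1⇒gr=1,Rb=0  c=2⇒th=1,odd=0
L=1*4+1=5  i=0*2+0=0

5,0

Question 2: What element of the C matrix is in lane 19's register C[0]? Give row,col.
19: G=4,T=3
[0] (4+0,3*2+0) = (4,6)

4,6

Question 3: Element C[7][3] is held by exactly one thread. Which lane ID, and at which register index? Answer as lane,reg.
r:7=>grp=7,rB=0  c:3=>tig=1,lo=1
L=7*4+1=29  i=0*2+1=1

29,1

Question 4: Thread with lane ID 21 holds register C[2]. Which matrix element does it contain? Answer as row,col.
13,2

L=21=>grp=21>>2=5, tig=21&3=1
[2]=>row 5+8=13  col 1·2+0=2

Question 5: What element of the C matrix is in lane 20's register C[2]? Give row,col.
lane 20->20/4=5, 20 mod 4=0
i=2  r:5+8->13  c:2·0+0->0

13,0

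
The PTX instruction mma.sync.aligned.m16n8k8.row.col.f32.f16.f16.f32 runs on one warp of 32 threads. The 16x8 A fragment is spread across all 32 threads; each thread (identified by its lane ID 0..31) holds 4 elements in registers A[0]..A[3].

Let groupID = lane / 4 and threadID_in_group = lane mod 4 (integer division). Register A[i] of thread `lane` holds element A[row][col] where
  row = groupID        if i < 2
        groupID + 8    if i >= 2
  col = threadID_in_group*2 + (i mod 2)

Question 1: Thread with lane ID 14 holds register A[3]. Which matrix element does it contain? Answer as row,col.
lane 14->14/4=3, 14 mod 4=2
i=3  r:3+8->11  c:2·2+1->5

11,5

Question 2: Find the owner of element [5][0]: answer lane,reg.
r=5⇒gr=5,Rb=0  c=0⇒th=0,odd=0
L=5*4+0=20  i=0*2+0=0

20,0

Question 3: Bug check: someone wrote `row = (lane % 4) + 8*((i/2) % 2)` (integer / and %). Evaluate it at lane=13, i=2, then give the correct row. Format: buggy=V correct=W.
buggy=9 correct=11

`(lane % 4) + 8*((i/2) % 2)`[13,2]→9
13: G=3,T=1
[2] (3+8,1*2+0) = (11,2)
row: 9 vs 11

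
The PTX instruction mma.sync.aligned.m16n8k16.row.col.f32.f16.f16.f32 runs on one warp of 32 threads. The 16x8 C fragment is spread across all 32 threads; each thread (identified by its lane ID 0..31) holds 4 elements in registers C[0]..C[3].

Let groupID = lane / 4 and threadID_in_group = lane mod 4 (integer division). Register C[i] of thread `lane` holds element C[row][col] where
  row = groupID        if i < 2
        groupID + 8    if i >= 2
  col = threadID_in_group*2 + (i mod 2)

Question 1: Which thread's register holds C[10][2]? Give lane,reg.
r=10→G=2,rhi=1  c=2→T=1,p=0
L=2*4+1=9  i=1*2+0=2

9,2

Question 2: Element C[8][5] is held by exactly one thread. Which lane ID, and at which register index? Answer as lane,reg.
2,3

r=8→G=0,rhi=1  c=5→T=2,p=1
L=0*4+2=2  i=1*2+1=3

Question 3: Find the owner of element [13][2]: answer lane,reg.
21,2

r=13->g=5,rb=1  c=2->t=1,b0=0
L=5*4+1=21  i=1*2+0=2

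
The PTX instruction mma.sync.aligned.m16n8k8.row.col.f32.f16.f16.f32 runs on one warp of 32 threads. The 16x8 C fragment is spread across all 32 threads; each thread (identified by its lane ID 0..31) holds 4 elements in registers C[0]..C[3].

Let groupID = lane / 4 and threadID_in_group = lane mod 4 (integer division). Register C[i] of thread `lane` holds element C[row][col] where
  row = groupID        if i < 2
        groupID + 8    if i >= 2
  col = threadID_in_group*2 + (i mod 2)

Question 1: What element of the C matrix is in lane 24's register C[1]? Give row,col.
lane 24->24/4=6, 24 mod 4=0
i=1  r:6+0->6  c:2·0+1->1

6,1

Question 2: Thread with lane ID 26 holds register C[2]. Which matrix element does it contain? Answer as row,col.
L=26->gid=26>>2=6, tid=26&3=2
[2]->row 6+8=14  col 2·2+0=4

14,4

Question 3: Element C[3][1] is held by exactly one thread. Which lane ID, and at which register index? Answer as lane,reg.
r=3->g=3,rb=0  c=1->t=0,b0=1
L=3*4+0=12  i=0*2+1=1

12,1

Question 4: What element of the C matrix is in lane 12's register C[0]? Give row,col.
3,0

lane 12→12/4=3, 12 mod 4=0
i=0  r:3+0→3  c:2·0+0→0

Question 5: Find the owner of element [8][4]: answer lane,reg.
r:8=>grp=0,rB=1  c:4=>tig=2,lo=0
L=0*4+2=2  i=1*2+0=2

2,2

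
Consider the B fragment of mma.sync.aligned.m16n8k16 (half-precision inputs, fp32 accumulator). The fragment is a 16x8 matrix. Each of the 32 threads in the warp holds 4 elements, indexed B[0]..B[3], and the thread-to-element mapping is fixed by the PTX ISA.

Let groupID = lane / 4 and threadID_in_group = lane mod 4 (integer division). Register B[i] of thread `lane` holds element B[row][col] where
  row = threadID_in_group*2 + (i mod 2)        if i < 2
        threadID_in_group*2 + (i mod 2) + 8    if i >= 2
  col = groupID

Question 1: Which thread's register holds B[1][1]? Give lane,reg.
4,1

c=1→G=1  r=1→rhi=0,T=0,p=1
L=1*4+0=4  i=0*2+1=1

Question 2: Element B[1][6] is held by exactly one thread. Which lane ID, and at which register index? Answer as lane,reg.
24,1

c=6→G=6  r=1→rhi=0,T=0,p=1
L=6*4+0=24  i=0*2+1=1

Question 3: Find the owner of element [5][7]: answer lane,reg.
30,1

c: 7->gid=7  r: 5->r8=0,tid=2,i&1=1
L=7*4+2=30  i=0*2+1=1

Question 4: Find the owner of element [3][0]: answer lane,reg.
c:0=>grp=0  r:3=>rB=0,tig=1,lo=1
L=0*4+1=1  i=0*2+1=1

1,1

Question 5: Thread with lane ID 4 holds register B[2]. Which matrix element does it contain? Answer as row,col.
8,1

lane 4->4/4=1, 4 mod 4=0
i=2  r:2·0+0+8->8  c:1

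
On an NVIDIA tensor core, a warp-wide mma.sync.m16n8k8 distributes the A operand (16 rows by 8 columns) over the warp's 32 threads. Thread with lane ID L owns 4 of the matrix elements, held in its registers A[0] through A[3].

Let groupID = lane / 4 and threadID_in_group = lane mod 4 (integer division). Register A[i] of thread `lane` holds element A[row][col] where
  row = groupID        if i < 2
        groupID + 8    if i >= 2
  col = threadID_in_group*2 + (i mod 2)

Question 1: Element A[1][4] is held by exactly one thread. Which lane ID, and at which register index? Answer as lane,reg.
6,0

r=1⇒gr=1,Rb=0  c=4⇒th=2,odd=0
L=1*4+2=6  i=0*2+0=0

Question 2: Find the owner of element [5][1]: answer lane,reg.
r=5→G=5,rhi=0  c=1→T=0,p=1
L=5*4+0=20  i=0*2+1=1

20,1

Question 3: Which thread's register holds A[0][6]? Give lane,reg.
r=0→G=0,rhi=0  c=6→T=3,p=0
L=0*4+3=3  i=0*2+0=0

3,0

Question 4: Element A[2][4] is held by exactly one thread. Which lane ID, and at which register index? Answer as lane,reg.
r:2=>grp=2,rB=0  c:4=>tig=2,lo=0
L=2*4+2=10  i=0*2+0=0

10,0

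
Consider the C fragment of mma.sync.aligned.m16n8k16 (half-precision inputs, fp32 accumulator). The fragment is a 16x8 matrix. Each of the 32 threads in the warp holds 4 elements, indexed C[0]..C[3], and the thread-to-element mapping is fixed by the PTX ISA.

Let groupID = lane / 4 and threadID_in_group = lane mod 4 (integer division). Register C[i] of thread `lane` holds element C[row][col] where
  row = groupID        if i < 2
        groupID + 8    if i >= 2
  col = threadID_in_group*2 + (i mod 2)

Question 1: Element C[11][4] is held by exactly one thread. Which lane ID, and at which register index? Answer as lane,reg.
r:11=>grp=3,rB=1  c:4=>tig=2,lo=0
L=3*4+2=14  i=1*2+0=2

14,2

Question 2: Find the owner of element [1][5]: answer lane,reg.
6,1

r: 1->gid=1,r8=0  c: 5->tid=2,i&1=1
L=1*4+2=6  i=0*2+1=1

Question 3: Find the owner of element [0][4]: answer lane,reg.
2,0

r: 0->gid=0,r8=0  c: 4->tid=2,i&1=0
L=0*4+2=2  i=0*2+0=0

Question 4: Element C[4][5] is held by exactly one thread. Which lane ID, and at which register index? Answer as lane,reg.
18,1

r=4⇒gr=4,Rb=0  c=5⇒th=2,odd=1
L=4*4+2=18  i=0*2+1=1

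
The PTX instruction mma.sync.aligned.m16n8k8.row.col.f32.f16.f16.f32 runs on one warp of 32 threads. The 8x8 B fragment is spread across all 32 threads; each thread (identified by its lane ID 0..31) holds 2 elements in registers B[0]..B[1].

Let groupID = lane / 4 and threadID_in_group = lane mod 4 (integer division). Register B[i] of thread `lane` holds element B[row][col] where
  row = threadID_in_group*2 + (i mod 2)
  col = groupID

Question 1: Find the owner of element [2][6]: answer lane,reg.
c=6→G=6  r=2→T=1,p=0
L=6*4+1=25  i=0=0

25,0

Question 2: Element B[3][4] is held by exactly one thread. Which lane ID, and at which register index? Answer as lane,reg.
17,1

c=4⇒gr=4  r=3⇒th=1,odd=1
L=4*4+1=17  i=1=1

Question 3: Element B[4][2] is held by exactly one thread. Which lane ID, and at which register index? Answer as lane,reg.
c: 2->gid=2  r: 4->tid=2,i&1=0
L=2*4+2=10  i=0=0

10,0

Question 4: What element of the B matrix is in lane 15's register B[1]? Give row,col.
7,3

L=15→G=15>>2=3, T=15&3=3
[1]→row 3·2+1=7  col G=3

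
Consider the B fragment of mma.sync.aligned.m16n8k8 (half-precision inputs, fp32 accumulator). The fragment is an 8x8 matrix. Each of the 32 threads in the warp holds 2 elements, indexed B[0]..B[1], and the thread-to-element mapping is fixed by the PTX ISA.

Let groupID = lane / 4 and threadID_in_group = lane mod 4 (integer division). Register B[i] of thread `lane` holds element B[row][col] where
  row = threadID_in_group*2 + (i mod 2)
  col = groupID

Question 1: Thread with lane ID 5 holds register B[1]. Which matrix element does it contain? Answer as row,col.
3,1

lane 5=>5/4=1, 5 mod 4=1
i=1  r:2·1+1=>3  c:1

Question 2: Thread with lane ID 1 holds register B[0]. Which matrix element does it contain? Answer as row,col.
2,0

1: grp=0,tig=1
[0] (1*2+0,0) = (2,0)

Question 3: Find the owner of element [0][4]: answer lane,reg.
c=4->g=4  r=0->t=0,b0=0
L=4*4+0=16  i=0=0

16,0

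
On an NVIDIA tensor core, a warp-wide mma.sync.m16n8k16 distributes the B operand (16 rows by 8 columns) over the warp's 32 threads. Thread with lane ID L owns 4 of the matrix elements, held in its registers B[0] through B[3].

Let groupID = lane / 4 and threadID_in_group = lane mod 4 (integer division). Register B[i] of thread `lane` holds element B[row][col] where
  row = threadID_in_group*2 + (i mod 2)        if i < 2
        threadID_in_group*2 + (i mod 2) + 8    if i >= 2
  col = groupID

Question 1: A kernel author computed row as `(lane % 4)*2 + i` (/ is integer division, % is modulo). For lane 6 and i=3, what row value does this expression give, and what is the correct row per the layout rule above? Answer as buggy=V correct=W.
`(lane % 4)*2 + i`[6,3]->7
L=6->g=6>>2=1, t=6&3=2
[3]->row 2·2+1+8=13  col g=1
row: 7 vs 13

buggy=7 correct=13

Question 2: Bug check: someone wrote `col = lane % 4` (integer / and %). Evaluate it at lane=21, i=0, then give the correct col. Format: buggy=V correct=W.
buggy=1 correct=5

`lane % 4`[21,0]->1
lane 21: gid=5 (21/4), tid=1 (21%4)
i=0: r=1*2+0+0=2, c=gid=5
col: 1 vs 5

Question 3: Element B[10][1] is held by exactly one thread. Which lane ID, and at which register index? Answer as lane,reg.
c:1=>grp=1  r:10=>rB=1,tig=1,lo=0
L=1*4+1=5  i=1*2+0=2

5,2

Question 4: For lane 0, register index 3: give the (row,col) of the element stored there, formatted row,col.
lane 0→0/4=0, 0 mod 4=0
i=3  r:2·0+1+8→9  c:0

9,0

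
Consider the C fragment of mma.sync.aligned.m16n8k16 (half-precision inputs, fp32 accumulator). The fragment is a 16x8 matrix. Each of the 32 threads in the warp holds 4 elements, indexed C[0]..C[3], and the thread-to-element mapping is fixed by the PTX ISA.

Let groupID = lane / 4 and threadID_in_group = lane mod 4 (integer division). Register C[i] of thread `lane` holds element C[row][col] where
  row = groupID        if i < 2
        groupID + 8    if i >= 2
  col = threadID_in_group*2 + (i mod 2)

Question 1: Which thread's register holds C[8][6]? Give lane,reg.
3,2

r=8⇒gr=0,Rb=1  c=6⇒th=3,odd=0
L=0*4+3=3  i=1*2+0=2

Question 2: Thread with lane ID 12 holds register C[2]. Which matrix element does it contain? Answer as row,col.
lane 12: g=3 (12/4), t=0 (12%4)
i=2: r=3+8=11, c=0*2+0=0

11,0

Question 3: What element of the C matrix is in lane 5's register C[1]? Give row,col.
L=5->g=5>>2=1, t=5&3=1
[1]->row 1+0=1  col 1·2+1=3

1,3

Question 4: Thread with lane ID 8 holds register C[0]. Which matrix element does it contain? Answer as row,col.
2,0

8: gid=2,tid=0
[0] (2+0,0*2+0) = (2,0)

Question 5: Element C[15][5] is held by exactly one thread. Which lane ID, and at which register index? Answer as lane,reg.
r: 15->gid=7,r8=1  c: 5->tid=2,i&1=1
L=7*4+2=30  i=1*2+1=3

30,3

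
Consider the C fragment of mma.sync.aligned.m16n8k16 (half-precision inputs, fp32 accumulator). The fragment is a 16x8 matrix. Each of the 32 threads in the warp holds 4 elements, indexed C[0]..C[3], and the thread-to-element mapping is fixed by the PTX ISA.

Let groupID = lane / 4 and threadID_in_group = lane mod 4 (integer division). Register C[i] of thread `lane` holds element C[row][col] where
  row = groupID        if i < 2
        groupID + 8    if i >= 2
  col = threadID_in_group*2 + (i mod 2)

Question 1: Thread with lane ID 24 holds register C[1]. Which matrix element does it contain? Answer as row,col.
6,1

lane 24: gid=6 (24/4), tid=0 (24%4)
i=1: r=6+0=6, c=0*2+1=1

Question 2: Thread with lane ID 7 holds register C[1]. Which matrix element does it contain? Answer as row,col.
lane 7->7/4=1, 7 mod 4=3
i=1  r:1+0->1  c:2·3+1->7

1,7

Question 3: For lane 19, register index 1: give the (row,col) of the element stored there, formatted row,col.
4,7

lane 19: gr=4 (19/4), th=3 (19%4)
i=1: r=4+0=4, c=3*2+1=7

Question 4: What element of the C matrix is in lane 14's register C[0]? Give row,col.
lane 14: G=3 (14/4), T=2 (14%4)
i=0: r=3+0=3, c=2*2+0=4

3,4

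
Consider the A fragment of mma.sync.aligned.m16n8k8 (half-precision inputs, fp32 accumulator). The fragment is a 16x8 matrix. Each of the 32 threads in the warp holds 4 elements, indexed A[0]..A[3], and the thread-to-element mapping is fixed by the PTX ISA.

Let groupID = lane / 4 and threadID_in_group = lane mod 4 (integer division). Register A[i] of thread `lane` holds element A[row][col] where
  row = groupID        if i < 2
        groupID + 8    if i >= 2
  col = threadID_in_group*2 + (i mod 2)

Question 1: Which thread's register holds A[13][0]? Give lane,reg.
20,2

r: 13->gid=5,r8=1  c: 0->tid=0,i&1=0
L=5*4+0=20  i=1*2+0=2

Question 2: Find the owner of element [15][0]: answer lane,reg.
r=15->g=7,rb=1  c=0->t=0,b0=0
L=7*4+0=28  i=1*2+0=2

28,2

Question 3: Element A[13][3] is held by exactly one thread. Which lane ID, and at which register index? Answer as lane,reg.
r=13⇒gr=5,Rb=1  c=3⇒th=1,odd=1
L=5*4+1=21  i=1*2+1=3

21,3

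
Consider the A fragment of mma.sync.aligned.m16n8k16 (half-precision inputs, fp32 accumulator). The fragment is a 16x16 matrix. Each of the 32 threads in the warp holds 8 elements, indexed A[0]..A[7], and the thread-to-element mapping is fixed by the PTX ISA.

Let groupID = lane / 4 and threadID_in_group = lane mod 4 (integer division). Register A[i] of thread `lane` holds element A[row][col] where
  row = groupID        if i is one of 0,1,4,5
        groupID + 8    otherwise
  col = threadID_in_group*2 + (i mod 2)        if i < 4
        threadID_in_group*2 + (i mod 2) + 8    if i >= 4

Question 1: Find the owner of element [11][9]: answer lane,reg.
12,7

r=11⇒gr=3,Rb=1  c=9⇒Cb=1,th=0,odd=1
L=3*4+0=12  i=1*4+1*2+1=7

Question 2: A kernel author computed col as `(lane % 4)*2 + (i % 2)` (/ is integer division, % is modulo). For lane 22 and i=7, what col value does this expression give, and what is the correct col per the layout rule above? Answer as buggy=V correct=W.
`(lane % 4)*2 + (i % 2)`[22,7]->5
lane 22->22/4=5, 22 mod 4=2
i=7  r:5+8->13  c:2·2+1+8->13
col: 5 vs 13

buggy=5 correct=13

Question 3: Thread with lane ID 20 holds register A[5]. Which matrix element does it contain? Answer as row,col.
5,9

lane 20→20/4=5, 20 mod 4=0
i=5  r:5+0→5  c:2·0+1+8→9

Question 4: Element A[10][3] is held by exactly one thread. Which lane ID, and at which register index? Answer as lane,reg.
r:10=>grp=2,rB=1  c:3=>cB=0,tig=1,lo=1
L=2*4+1=9  i=0*4+1*2+1=3

9,3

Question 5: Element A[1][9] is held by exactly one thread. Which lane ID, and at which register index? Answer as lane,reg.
r:1=>grp=1,rB=0  c:9=>cB=1,tig=0,lo=1
L=1*4+0=4  i=1*4+0*2+1=5

4,5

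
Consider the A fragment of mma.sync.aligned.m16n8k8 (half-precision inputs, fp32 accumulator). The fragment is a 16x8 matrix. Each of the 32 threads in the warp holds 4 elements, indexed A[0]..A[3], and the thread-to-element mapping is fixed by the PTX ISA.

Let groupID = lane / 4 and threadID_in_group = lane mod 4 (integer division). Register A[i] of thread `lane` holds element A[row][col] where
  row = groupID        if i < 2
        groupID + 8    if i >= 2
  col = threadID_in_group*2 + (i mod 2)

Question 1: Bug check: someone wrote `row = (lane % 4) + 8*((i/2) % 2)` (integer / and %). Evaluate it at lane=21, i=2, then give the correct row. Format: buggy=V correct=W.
`(lane % 4) + 8*((i/2) % 2)`[21,2]⇒9
L=21⇒gr=21>>2=5, th=21&3=1
[2]⇒row 5+8=13  col 1·2+0=2
row: 9 vs 13

buggy=9 correct=13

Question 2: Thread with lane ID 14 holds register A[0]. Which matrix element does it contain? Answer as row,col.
lane 14⇒14/4=3, 14 mod 4=2
i=0  r:3+0⇒3  c:2·2+0⇒4

3,4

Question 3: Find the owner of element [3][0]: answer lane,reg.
r=3->g=3,rb=0  c=0->t=0,b0=0
L=3*4+0=12  i=0*2+0=0

12,0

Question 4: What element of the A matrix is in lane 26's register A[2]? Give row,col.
14,4

26: g=6,t=2
[2] (6+8,2*2+0) = (14,4)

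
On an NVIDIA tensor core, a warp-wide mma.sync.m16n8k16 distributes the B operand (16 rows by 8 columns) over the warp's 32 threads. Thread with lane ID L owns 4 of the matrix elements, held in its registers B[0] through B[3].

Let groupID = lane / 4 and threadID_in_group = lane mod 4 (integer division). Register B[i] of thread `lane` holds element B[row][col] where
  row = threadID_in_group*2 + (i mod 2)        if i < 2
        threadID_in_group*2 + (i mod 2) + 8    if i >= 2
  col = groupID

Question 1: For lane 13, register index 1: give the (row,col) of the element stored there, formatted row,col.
lane 13⇒13/4=3, 13 mod 4=1
i=1  r:2·1+1+0⇒3  c:3

3,3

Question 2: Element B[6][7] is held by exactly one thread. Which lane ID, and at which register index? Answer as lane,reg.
c:7=>grp=7  r:6=>rB=0,tig=3,lo=0
L=7*4+3=31  i=0*2+0=0

31,0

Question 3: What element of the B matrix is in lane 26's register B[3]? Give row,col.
L=26=>grp=26>>2=6, tig=26&3=2
[3]=>row 2·2+1+8=13  col grp=6

13,6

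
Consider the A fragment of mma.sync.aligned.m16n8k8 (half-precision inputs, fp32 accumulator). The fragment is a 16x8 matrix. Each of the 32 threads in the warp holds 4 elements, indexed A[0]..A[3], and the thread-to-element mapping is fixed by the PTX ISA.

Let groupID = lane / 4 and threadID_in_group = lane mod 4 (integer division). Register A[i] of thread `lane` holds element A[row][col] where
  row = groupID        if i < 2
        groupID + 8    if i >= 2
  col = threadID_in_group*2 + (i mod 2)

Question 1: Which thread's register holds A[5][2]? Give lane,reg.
21,0

r: 5->gid=5,r8=0  c: 2->tid=1,i&1=0
L=5*4+1=21  i=0*2+0=0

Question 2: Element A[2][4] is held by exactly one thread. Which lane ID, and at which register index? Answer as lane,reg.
r: 2->gid=2,r8=0  c: 4->tid=2,i&1=0
L=2*4+2=10  i=0*2+0=0

10,0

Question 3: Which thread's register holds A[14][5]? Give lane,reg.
26,3

r: 14->gid=6,r8=1  c: 5->tid=2,i&1=1
L=6*4+2=26  i=1*2+1=3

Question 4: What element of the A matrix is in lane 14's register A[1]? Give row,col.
3,5

lane 14=>14/4=3, 14 mod 4=2
i=1  r:3+0=>3  c:2·2+1=>5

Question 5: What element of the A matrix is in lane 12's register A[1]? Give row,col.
lane 12: g=3 (12/4), t=0 (12%4)
i=1: r=3+0=3, c=0*2+1=1

3,1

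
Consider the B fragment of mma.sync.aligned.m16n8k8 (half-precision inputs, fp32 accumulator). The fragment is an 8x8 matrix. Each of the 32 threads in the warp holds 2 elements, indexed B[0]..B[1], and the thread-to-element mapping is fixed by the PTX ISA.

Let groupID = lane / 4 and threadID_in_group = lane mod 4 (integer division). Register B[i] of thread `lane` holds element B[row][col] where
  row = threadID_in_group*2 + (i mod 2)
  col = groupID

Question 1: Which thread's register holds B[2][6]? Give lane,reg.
25,0

c=6->g=6  r=2->t=1,b0=0
L=6*4+1=25  i=0=0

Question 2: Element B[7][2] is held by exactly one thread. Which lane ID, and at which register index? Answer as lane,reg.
c=2→G=2  r=7→T=3,p=1
L=2*4+3=11  i=1=1

11,1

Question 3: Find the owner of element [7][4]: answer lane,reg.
c: 4->gid=4  r: 7->tid=3,i&1=1
L=4*4+3=19  i=1=1

19,1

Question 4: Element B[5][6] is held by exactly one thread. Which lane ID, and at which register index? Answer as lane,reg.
c=6→G=6  r=5→T=2,p=1
L=6*4+2=26  i=1=1

26,1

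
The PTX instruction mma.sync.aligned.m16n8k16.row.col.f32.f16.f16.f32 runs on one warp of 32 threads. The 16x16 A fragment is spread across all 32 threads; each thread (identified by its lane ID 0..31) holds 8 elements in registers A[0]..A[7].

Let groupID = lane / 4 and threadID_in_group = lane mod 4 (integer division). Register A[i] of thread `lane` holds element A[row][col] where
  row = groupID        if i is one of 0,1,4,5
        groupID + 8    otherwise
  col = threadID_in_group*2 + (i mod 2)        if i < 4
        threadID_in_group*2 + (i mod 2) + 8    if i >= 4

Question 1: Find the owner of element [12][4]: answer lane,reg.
18,2

r: 12->gid=4,r8=1  c: 4->c8=0,tid=2,i&1=0
L=4*4+2=18  i=0*4+1*2+0=2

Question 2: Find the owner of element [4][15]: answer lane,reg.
19,5

r:4=>grp=4,rB=0  c:15=>cB=1,tig=3,lo=1
L=4*4+3=19  i=1*4+0*2+1=5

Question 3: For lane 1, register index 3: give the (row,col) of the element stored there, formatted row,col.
1: gr=0,th=1
[3] (0+8,1*2+1+0) = (8,3)

8,3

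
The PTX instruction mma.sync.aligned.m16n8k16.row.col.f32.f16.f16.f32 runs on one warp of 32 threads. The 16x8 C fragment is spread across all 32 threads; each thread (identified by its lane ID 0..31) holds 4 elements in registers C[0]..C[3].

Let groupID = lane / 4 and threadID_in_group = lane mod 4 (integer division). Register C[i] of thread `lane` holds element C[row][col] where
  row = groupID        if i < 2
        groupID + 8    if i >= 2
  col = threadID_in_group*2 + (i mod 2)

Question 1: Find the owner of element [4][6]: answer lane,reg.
r: 4->gid=4,r8=0  c: 6->tid=3,i&1=0
L=4*4+3=19  i=0*2+0=0

19,0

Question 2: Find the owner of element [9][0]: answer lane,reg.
4,2

r: 9->gid=1,r8=1  c: 0->tid=0,i&1=0
L=1*4+0=4  i=1*2+0=2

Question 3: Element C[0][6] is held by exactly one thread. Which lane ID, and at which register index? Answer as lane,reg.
3,0

r=0->g=0,rb=0  c=6->t=3,b0=0
L=0*4+3=3  i=0*2+0=0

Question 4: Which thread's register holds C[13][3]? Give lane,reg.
r=13⇒gr=5,Rb=1  c=3⇒th=1,odd=1
L=5*4+1=21  i=1*2+1=3

21,3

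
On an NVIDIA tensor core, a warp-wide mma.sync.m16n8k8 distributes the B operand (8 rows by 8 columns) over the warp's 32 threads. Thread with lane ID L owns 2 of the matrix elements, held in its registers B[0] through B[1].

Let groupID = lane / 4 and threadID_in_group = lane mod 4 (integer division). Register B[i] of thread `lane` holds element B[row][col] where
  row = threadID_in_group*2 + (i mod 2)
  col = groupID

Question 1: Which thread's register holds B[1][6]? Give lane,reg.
c=6⇒gr=6  r=1⇒th=0,odd=1
L=6*4+0=24  i=1=1

24,1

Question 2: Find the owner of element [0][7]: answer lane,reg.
c=7->g=7  r=0->t=0,b0=0
L=7*4+0=28  i=0=0

28,0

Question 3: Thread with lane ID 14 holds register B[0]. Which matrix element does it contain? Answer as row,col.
lane 14=>14/4=3, 14 mod 4=2
i=0  r:2·2+0=>4  c:3

4,3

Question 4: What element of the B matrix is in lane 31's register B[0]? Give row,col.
6,7

L=31→G=31>>2=7, T=31&3=3
[0]→row 3·2+0=6  col G=7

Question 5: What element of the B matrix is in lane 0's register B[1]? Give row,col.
1,0

lane 0⇒0/4=0, 0 mod 4=0
i=1  r:2·0+1⇒1  c:0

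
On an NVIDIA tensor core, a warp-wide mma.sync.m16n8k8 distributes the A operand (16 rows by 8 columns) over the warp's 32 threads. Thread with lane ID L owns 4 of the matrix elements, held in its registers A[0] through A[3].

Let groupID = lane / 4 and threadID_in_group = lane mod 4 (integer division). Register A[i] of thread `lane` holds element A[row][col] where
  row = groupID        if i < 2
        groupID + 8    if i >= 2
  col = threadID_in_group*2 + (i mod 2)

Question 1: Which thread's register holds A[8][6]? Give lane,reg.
r:8=>grp=0,rB=1  c:6=>tig=3,lo=0
L=0*4+3=3  i=1*2+0=2

3,2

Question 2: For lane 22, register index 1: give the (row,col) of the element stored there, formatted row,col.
5,5

lane 22=>22/4=5, 22 mod 4=2
i=1  r:5+0=>5  c:2·2+1=>5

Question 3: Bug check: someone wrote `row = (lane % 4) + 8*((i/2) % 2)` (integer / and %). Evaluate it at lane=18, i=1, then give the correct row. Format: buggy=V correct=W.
`(lane % 4) + 8*((i/2) % 2)`[18,1]⇒2
18: gr=4,th=2
[1] (4+0,2*2+1) = (4,5)
row: 2 vs 4

buggy=2 correct=4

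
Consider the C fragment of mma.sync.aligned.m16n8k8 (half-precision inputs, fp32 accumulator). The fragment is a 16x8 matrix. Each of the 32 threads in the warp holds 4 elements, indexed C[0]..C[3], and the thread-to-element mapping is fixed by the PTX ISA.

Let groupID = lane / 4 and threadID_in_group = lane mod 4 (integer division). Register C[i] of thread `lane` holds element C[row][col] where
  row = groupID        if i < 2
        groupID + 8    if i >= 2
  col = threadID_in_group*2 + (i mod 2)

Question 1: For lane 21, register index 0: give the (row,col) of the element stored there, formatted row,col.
5,2

21: gr=5,th=1
[0] (5+0,1*2+0) = (5,2)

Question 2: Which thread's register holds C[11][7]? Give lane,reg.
15,3

r:11=>grp=3,rB=1  c:7=>tig=3,lo=1
L=3*4+3=15  i=1*2+1=3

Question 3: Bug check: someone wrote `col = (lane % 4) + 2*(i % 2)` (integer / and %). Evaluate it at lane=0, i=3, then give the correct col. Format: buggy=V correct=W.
`(lane % 4) + 2*(i % 2)`[0,3]->2
lane 0: gid=0 (0/4), tid=0 (0%4)
i=3: r=0+8=8, c=0*2+1=1
col: 2 vs 1

buggy=2 correct=1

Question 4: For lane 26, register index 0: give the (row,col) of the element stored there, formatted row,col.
6,4

lane 26⇒26/4=6, 26 mod 4=2
i=0  r:6+0⇒6  c:2·2+0⇒4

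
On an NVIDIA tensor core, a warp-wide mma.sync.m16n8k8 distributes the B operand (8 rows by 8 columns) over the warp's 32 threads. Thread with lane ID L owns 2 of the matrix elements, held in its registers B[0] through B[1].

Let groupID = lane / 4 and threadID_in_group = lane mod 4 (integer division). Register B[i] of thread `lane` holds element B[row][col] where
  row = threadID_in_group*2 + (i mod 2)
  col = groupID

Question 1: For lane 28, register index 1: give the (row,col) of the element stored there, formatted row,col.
lane 28=>28/4=7, 28 mod 4=0
i=1  r:2·0+1=>1  c:7

1,7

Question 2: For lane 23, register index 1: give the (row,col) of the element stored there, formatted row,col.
lane 23→23/4=5, 23 mod 4=3
i=1  r:2·3+1→7  c:5

7,5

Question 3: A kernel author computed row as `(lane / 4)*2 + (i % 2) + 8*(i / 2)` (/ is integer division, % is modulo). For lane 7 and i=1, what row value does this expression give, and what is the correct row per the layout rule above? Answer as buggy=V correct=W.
`(lane / 4)*2 + (i % 2) + 8*(i / 2)`[7,1]->3
7: gid=1,tid=3
[1] (3*2+1,1) = (7,1)
row: 3 vs 7

buggy=3 correct=7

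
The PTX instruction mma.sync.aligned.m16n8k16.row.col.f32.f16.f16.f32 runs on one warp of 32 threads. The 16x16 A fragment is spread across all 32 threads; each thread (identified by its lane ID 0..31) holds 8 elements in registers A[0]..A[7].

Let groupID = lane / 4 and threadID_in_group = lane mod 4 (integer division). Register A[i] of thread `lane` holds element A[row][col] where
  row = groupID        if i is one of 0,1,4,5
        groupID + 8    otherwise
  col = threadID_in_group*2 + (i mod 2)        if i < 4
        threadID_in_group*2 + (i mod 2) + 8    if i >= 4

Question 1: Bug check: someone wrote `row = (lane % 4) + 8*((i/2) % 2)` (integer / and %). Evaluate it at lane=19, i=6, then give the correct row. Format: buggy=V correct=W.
`(lane % 4) + 8*((i/2) % 2)`[19,6]=>11
L=19=>grp=19>>2=4, tig=19&3=3
[6]=>row 4+8=12  col 3·2+0+8=14
row: 11 vs 12

buggy=11 correct=12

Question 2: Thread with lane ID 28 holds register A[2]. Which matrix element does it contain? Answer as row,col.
lane 28->28/4=7, 28 mod 4=0
i=2  r:7+8->15  c:2·0+0+0->0

15,0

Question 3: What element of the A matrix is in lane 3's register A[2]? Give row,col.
L=3→G=3>>2=0, T=3&3=3
[2]→row 0+8=8  col 3·2+0+0=6

8,6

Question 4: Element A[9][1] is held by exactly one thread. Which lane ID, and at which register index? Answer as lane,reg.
4,3

r=9⇒gr=1,Rb=1  c=1⇒Cb=0,th=0,odd=1
L=1*4+0=4  i=0*4+1*2+1=3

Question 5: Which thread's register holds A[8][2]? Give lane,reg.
r:8=>grp=0,rB=1  c:2=>cB=0,tig=1,lo=0
L=0*4+1=1  i=0*4+1*2+0=2

1,2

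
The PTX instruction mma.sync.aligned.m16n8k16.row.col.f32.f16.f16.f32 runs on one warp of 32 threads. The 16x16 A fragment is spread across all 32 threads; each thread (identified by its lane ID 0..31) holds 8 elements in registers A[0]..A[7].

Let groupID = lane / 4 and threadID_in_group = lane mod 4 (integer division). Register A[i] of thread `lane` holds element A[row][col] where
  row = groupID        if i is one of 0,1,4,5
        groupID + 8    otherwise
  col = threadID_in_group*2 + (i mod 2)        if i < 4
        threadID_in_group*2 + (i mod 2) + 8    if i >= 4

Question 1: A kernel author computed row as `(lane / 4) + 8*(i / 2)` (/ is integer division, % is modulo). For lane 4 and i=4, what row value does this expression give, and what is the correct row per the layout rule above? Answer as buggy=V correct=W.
buggy=17 correct=1

`(lane / 4) + 8*(i / 2)`[4,4]⇒17
lane 4⇒4/4=1, 4 mod 4=0
i=4  r:1+0⇒1  c:2·0+0+8⇒8
row: 17 vs 1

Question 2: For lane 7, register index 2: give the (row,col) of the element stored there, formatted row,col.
9,6

L=7⇒gr=7>>2=1, th=7&3=3
[2]⇒row 1+8=9  col 3·2+0+0=6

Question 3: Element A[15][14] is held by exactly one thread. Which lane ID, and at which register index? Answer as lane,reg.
r=15→G=7,rhi=1  c=14→chi=1,T=3,p=0
L=7*4+3=31  i=1*4+1*2+0=6

31,6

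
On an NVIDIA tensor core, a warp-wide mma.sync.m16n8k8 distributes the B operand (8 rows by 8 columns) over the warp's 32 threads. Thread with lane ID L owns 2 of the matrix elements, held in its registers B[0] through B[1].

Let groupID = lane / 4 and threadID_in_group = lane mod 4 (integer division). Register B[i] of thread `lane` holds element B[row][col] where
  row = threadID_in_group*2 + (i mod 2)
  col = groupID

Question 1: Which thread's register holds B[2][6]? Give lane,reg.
25,0

c: 6->gid=6  r: 2->tid=1,i&1=0
L=6*4+1=25  i=0=0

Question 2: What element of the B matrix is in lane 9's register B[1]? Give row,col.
L=9⇒gr=9>>2=2, th=9&3=1
[1]⇒row 1·2+1=3  col gr=2

3,2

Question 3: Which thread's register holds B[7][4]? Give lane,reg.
c=4→G=4  r=7→T=3,p=1
L=4*4+3=19  i=1=1

19,1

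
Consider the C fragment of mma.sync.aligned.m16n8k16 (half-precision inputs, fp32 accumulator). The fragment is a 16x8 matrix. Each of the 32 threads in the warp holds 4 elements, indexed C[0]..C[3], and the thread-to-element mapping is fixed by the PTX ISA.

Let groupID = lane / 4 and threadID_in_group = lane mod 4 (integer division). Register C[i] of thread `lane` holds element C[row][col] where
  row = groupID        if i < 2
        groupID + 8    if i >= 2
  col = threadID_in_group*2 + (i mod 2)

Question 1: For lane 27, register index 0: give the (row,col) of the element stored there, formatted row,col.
6,6

lane 27: grp=6 (27/4), tig=3 (27%4)
i=0: r=6+0=6, c=3*2+0=6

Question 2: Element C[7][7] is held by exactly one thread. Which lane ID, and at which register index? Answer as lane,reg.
31,1

r=7→G=7,rhi=0  c=7→T=3,p=1
L=7*4+3=31  i=0*2+1=1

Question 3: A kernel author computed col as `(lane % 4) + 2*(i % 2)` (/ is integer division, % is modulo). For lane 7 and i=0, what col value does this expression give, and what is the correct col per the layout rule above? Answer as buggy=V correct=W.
`(lane % 4) + 2*(i % 2)`[7,0]->3
lane 7->7/4=1, 7 mod 4=3
i=0  r:1+0->1  c:2·3+0->6
col: 3 vs 6

buggy=3 correct=6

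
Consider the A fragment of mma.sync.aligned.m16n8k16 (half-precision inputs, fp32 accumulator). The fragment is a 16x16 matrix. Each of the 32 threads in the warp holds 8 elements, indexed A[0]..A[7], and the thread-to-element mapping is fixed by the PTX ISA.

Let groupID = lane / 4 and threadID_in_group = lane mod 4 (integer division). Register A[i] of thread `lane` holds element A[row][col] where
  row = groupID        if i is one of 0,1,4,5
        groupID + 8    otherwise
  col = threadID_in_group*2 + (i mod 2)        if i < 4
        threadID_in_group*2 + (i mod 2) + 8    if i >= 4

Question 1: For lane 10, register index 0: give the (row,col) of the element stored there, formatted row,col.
L=10⇒gr=10>>2=2, th=10&3=2
[0]⇒row 2+0=2  col 2·2+0+0=4

2,4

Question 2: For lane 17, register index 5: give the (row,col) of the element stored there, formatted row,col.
lane 17=>17/4=4, 17 mod 4=1
i=5  r:4+0=>4  c:2·1+1+8=>11

4,11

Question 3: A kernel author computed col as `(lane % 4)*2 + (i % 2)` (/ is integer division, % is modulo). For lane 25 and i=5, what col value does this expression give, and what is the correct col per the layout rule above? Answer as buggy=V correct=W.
buggy=3 correct=11

`(lane % 4)*2 + (i % 2)`[25,5]->3
25: g=6,t=1
[5] (6+0,1*2+1+8) = (6,11)
col: 3 vs 11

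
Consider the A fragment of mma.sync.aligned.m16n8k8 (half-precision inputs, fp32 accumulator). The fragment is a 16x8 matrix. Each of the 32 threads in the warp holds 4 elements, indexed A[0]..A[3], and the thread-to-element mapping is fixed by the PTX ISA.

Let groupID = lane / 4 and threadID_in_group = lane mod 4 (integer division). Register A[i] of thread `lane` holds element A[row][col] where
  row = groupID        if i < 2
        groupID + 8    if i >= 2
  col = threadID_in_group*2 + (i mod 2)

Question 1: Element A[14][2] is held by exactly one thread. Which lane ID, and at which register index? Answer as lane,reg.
r:14=>grp=6,rB=1  c:2=>tig=1,lo=0
L=6*4+1=25  i=1*2+0=2

25,2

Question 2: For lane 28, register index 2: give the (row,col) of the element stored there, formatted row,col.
15,0

L=28->g=28>>2=7, t=28&3=0
[2]->row 7+8=15  col 0·2+0=0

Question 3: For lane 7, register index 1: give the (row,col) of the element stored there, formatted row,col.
1,7

lane 7=>7/4=1, 7 mod 4=3
i=1  r:1+0=>1  c:2·3+1=>7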